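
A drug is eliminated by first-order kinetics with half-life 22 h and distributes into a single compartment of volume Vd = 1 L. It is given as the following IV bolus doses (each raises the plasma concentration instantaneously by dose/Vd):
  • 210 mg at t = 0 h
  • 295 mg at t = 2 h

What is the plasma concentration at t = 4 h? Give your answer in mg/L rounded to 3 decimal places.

462.119 mg/L

k = ln 2 / 22 = 0.03151 per h
Dose 1 (210 mg at t=0 h): 210·exp(−0.03151·4) = 185.134 mg/L
Dose 2 (295 mg at t=2 h): 295·exp(−0.03151·2) = 276.985 mg/L
C(4) = 185.134 + 276.985 = 462.119 mg/L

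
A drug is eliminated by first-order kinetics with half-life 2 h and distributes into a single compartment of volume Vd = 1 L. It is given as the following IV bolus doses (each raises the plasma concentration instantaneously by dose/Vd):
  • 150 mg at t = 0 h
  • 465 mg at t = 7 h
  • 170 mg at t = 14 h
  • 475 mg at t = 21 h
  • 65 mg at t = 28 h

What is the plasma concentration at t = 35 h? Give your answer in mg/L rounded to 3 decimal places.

k = ln 2 / 2 = 0.34657 per h
Dose 1 (150 mg at t=0 h): 150·exp(−0.34657·35) = 0.001 mg/L
Dose 2 (465 mg at t=7 h): 465·exp(−0.34657·28) = 0.028 mg/L
Dose 3 (170 mg at t=14 h): 170·exp(−0.34657·21) = 0.117 mg/L
Dose 4 (475 mg at t=21 h): 475·exp(−0.34657·14) = 3.711 mg/L
Dose 5 (65 mg at t=28 h): 65·exp(−0.34657·7) = 5.745 mg/L
C(35) = 0.001 + 0.028 + 0.117 + 3.711 + 5.745 = 9.603 mg/L

9.603 mg/L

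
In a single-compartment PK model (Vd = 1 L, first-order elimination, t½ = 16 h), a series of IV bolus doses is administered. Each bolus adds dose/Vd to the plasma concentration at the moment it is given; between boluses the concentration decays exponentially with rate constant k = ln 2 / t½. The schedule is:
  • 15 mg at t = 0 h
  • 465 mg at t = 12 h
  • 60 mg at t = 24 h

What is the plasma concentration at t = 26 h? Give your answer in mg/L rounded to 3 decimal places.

313.426 mg/L

k = ln 2 / 16 = 0.04332 per h
Dose 1 (15 mg at t=0 h): 15·exp(−0.04332·26) = 4.863 mg/L
Dose 2 (465 mg at t=12 h): 465·exp(−0.04332·14) = 253.543 mg/L
Dose 3 (60 mg at t=24 h): 60·exp(−0.04332·2) = 55.020 mg/L
C(26) = 4.863 + 253.543 + 55.020 = 313.426 mg/L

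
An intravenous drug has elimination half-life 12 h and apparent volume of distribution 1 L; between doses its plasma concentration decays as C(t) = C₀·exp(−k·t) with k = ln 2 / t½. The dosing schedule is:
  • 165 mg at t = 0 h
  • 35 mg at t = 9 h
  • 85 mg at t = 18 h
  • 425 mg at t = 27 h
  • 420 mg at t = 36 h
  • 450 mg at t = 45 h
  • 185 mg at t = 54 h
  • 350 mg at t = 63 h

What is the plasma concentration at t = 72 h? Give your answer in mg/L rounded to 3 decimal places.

k = ln 2 / 12 = 0.05776 per h
Dose 1 (165 mg at t=0 h): 165·exp(−0.05776·72) = 2.578 mg/L
Dose 2 (35 mg at t=9 h): 35·exp(−0.05776·63) = 0.920 mg/L
Dose 3 (85 mg at t=18 h): 85·exp(−0.05776·54) = 3.757 mg/L
Dose 4 (425 mg at t=27 h): 425·exp(−0.05776·45) = 31.588 mg/L
Dose 5 (420 mg at t=36 h): 420·exp(−0.05776·36) = 52.500 mg/L
Dose 6 (450 mg at t=45 h): 450·exp(−0.05776·27) = 94.601 mg/L
Dose 7 (185 mg at t=54 h): 185·exp(−0.05776·18) = 65.407 mg/L
Dose 8 (350 mg at t=63 h): 350·exp(−0.05776·9) = 208.111 mg/L
C(72) = 2.578 + 0.920 + 3.757 + 31.588 + 52.500 + 94.601 + 65.407 + 208.111 = 459.462 mg/L

459.462 mg/L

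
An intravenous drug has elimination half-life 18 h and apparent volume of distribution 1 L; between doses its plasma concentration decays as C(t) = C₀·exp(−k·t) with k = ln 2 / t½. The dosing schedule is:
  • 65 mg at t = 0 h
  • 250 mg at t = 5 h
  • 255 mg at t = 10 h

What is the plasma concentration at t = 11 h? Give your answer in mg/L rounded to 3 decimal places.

k = ln 2 / 18 = 0.03851 per h
Dose 1 (65 mg at t=0 h): 65·exp(−0.03851·11) = 42.555 mg/L
Dose 2 (250 mg at t=5 h): 250·exp(−0.03851·6) = 198.425 mg/L
Dose 3 (255 mg at t=10 h): 255·exp(−0.03851·1) = 245.367 mg/L
C(11) = 42.555 + 198.425 + 245.367 = 486.347 mg/L

486.347 mg/L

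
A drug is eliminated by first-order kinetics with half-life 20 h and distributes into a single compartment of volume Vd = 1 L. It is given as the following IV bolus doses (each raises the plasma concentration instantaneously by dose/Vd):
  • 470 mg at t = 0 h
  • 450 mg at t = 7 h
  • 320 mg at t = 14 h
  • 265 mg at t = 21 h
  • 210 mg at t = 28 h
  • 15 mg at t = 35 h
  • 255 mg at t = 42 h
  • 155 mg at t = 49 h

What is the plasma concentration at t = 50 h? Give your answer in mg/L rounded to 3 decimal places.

k = ln 2 / 20 = 0.03466 per h
Dose 1 (470 mg at t=0 h): 470·exp(−0.03466·50) = 83.085 mg/L
Dose 2 (450 mg at t=7 h): 450·exp(−0.03466·43) = 101.391 mg/L
Dose 3 (320 mg at t=14 h): 320·exp(−0.03466·36) = 91.896 mg/L
Dose 4 (265 mg at t=21 h): 265·exp(−0.03466·29) = 96.996 mg/L
Dose 5 (210 mg at t=28 h): 210·exp(−0.03466·22) = 97.968 mg/L
Dose 6 (15 mg at t=35 h): 15·exp(−0.03466·15) = 8.919 mg/L
Dose 7 (255 mg at t=42 h): 255·exp(−0.03466·8) = 193.254 mg/L
Dose 8 (155 mg at t=49 h): 155·exp(−0.03466·1) = 149.720 mg/L
C(50) = 83.085 + 101.391 + 91.896 + 96.996 + 97.968 + 8.919 + 193.254 + 149.720 = 823.229 mg/L

823.229 mg/L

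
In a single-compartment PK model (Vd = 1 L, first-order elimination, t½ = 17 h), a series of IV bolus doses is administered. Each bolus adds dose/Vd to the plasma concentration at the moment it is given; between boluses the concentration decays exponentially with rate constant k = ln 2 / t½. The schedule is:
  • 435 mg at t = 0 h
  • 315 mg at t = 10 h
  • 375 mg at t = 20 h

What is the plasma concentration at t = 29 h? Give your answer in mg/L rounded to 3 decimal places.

k = ln 2 / 17 = 0.04077 per h
Dose 1 (435 mg at t=0 h): 435·exp(−0.04077·29) = 133.342 mg/L
Dose 2 (315 mg at t=10 h): 315·exp(−0.04077·19) = 145.166 mg/L
Dose 3 (375 mg at t=20 h): 375·exp(−0.04077·9) = 259.814 mg/L
C(29) = 133.342 + 145.166 + 259.814 = 538.322 mg/L

538.322 mg/L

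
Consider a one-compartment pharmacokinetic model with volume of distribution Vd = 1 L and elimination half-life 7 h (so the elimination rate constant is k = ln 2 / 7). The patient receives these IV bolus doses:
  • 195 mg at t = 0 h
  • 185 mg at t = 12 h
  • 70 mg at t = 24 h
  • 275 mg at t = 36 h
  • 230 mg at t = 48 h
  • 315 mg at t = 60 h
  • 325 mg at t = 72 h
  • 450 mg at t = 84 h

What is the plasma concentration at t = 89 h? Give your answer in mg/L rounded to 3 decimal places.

358.123 mg/L

k = ln 2 / 7 = 0.09902 per h
Dose 1 (195 mg at t=0 h): 195·exp(−0.09902·89) = 0.029 mg/L
Dose 2 (185 mg at t=12 h): 185·exp(−0.09902·77) = 0.090 mg/L
Dose 3 (70 mg at t=24 h): 70·exp(−0.09902·65) = 0.112 mg/L
Dose 4 (275 mg at t=36 h): 275·exp(−0.09902·53) = 1.446 mg/L
Dose 5 (230 mg at t=48 h): 230·exp(−0.09902·41) = 3.968 mg/L
Dose 6 (315 mg at t=60 h): 315·exp(−0.09902·29) = 17.831 mg/L
Dose 7 (325 mg at t=72 h): 325·exp(−0.09902·17) = 60.369 mg/L
Dose 8 (450 mg at t=84 h): 450·exp(−0.09902·5) = 274.278 mg/L
C(89) = 0.029 + 0.090 + 0.112 + 1.446 + 3.968 + 17.831 + 60.369 + 274.278 = 358.123 mg/L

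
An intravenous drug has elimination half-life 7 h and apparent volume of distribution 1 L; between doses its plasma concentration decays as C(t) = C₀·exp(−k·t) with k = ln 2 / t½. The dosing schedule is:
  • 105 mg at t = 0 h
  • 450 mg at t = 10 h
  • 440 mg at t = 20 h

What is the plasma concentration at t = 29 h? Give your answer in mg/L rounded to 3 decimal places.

k = ln 2 / 7 = 0.09902 per h
Dose 1 (105 mg at t=0 h): 105·exp(−0.09902·29) = 5.944 mg/L
Dose 2 (450 mg at t=10 h): 450·exp(−0.09902·19) = 68.570 mg/L
Dose 3 (440 mg at t=20 h): 440·exp(−0.09902·9) = 180.474 mg/L
C(29) = 5.944 + 68.570 + 180.474 = 254.987 mg/L

254.987 mg/L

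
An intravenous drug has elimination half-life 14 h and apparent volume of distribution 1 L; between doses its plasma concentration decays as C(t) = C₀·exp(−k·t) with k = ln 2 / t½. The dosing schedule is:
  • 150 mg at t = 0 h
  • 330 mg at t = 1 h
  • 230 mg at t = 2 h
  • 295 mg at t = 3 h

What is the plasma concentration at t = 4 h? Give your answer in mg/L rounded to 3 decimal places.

896.568 mg/L

k = ln 2 / 14 = 0.04951 per h
Dose 1 (150 mg at t=0 h): 150·exp(−0.04951·4) = 123.050 mg/L
Dose 2 (330 mg at t=1 h): 330·exp(−0.04951·3) = 284.451 mg/L
Dose 3 (230 mg at t=2 h): 230·exp(−0.04951·2) = 208.316 mg/L
Dose 4 (295 mg at t=3 h): 295·exp(−0.04951·1) = 280.750 mg/L
C(4) = 123.050 + 284.451 + 208.316 + 280.750 = 896.568 mg/L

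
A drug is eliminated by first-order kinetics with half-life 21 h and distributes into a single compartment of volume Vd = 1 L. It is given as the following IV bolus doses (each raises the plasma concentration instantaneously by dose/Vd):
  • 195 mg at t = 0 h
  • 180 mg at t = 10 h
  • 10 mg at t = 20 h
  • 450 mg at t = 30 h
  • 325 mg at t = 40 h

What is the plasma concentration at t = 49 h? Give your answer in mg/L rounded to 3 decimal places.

574.045 mg/L

k = ln 2 / 21 = 0.03301 per h
Dose 1 (195 mg at t=0 h): 195·exp(−0.03301·49) = 38.693 mg/L
Dose 2 (180 mg at t=10 h): 180·exp(−0.03301·39) = 49.684 mg/L
Dose 3 (10 mg at t=20 h): 10·exp(−0.03301·29) = 3.840 mg/L
Dose 4 (450 mg at t=30 h): 450·exp(−0.03301·19) = 240.354 mg/L
Dose 5 (325 mg at t=40 h): 325·exp(−0.03301·9) = 241.474 mg/L
C(49) = 38.693 + 49.684 + 3.840 + 240.354 + 241.474 = 574.045 mg/L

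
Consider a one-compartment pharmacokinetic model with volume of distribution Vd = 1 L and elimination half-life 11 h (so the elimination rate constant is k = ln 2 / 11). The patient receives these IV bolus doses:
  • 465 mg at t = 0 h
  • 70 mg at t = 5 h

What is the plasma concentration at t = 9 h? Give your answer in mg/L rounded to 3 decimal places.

318.132 mg/L

k = ln 2 / 11 = 0.06301 per h
Dose 1 (465 mg at t=0 h): 465·exp(−0.06301·9) = 263.728 mg/L
Dose 2 (70 mg at t=5 h): 70·exp(−0.06301·4) = 54.404 mg/L
C(9) = 263.728 + 54.404 = 318.132 mg/L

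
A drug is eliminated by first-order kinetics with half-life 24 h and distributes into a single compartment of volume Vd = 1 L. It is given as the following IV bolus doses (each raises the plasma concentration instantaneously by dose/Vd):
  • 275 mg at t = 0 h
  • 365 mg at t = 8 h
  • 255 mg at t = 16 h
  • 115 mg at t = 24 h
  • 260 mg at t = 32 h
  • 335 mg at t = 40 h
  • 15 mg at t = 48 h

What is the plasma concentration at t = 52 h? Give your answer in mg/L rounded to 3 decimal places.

701.221 mg/L

k = ln 2 / 24 = 0.02888 per h
Dose 1 (275 mg at t=0 h): 275·exp(−0.02888·52) = 61.249 mg/L
Dose 2 (365 mg at t=8 h): 365·exp(−0.02888·44) = 102.425 mg/L
Dose 3 (255 mg at t=16 h): 255·exp(−0.02888·36) = 90.156 mg/L
Dose 4 (115 mg at t=24 h): 115·exp(−0.02888·28) = 51.227 mg/L
Dose 5 (260 mg at t=32 h): 260·exp(−0.02888·20) = 145.920 mg/L
Dose 6 (335 mg at t=40 h): 335·exp(−0.02888·12) = 236.881 mg/L
Dose 7 (15 mg at t=48 h): 15·exp(−0.02888·4) = 13.363 mg/L
C(52) = 61.249 + 102.425 + 90.156 + 51.227 + 145.920 + 236.881 + 13.363 = 701.221 mg/L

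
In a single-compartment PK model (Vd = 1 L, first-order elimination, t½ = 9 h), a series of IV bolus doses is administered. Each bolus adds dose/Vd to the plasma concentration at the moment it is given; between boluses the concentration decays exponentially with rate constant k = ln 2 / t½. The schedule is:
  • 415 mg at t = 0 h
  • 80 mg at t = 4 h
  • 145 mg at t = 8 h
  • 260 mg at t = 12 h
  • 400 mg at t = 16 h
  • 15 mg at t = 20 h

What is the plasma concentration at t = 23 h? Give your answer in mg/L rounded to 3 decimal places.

491.434 mg/L

k = ln 2 / 9 = 0.07702 per h
Dose 1 (415 mg at t=0 h): 415·exp(−0.07702·23) = 70.591 mg/L
Dose 2 (80 mg at t=4 h): 80·exp(−0.07702·19) = 18.517 mg/L
Dose 3 (145 mg at t=8 h): 145·exp(−0.07702·15) = 45.672 mg/L
Dose 4 (260 mg at t=12 h): 260·exp(−0.07702·11) = 111.442 mg/L
Dose 5 (400 mg at t=16 h): 400·exp(−0.07702·7) = 233.306 mg/L
Dose 6 (15 mg at t=20 h): 15·exp(−0.07702·3) = 11.906 mg/L
C(23) = 70.591 + 18.517 + 45.672 + 111.442 + 233.306 + 11.906 = 491.434 mg/L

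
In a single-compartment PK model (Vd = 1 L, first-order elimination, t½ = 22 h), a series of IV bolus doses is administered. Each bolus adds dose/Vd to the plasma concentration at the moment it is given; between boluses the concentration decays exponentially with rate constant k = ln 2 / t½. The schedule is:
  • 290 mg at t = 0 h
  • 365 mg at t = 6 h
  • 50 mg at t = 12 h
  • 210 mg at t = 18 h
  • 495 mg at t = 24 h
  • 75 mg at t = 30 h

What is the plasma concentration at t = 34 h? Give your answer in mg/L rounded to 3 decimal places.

829.605 mg/L

k = ln 2 / 22 = 0.03151 per h
Dose 1 (290 mg at t=0 h): 290·exp(−0.03151·34) = 99.350 mg/L
Dose 2 (365 mg at t=6 h): 365·exp(−0.03151·28) = 151.065 mg/L
Dose 3 (50 mg at t=12 h): 50·exp(−0.03151·22) = 25.000 mg/L
Dose 4 (210 mg at t=18 h): 210·exp(−0.03151·16) = 126.849 mg/L
Dose 5 (495 mg at t=24 h): 495·exp(−0.03151·10) = 361.221 mg/L
Dose 6 (75 mg at t=30 h): 75·exp(−0.03151·4) = 66.119 mg/L
C(34) = 99.350 + 151.065 + 25.000 + 126.849 + 361.221 + 66.119 = 829.605 mg/L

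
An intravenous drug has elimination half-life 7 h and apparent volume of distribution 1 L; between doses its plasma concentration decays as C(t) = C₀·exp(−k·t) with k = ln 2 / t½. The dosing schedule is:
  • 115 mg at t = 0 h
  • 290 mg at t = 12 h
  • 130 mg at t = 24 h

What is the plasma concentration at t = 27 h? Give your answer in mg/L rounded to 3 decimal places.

170.190 mg/L

k = ln 2 / 7 = 0.09902 per h
Dose 1 (115 mg at t=0 h): 115·exp(−0.09902·27) = 7.936 mg/L
Dose 2 (290 mg at t=12 h): 290·exp(−0.09902·15) = 65.665 mg/L
Dose 3 (130 mg at t=24 h): 130·exp(−0.09902·3) = 96.590 mg/L
C(27) = 7.936 + 65.665 + 96.590 = 170.190 mg/L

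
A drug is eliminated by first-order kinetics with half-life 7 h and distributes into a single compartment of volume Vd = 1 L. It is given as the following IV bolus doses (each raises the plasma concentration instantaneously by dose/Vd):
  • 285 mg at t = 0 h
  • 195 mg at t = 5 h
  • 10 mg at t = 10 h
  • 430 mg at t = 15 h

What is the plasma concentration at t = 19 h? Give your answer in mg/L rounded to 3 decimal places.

385.648 mg/L

k = ln 2 / 7 = 0.09902 per h
Dose 1 (285 mg at t=0 h): 285·exp(−0.09902·19) = 43.427 mg/L
Dose 2 (195 mg at t=5 h): 195·exp(−0.09902·14) = 48.750 mg/L
Dose 3 (10 mg at t=10 h): 10·exp(−0.09902·9) = 4.102 mg/L
Dose 4 (430 mg at t=15 h): 430·exp(−0.09902·4) = 289.369 mg/L
C(19) = 43.427 + 48.750 + 4.102 + 289.369 = 385.648 mg/L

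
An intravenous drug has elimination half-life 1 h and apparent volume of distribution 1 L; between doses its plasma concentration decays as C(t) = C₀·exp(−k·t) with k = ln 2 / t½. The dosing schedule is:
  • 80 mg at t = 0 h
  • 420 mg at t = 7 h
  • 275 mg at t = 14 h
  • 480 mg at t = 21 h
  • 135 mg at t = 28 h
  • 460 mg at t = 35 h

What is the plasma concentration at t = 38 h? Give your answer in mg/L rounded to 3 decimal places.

57.636 mg/L

k = ln 2 / 1 = 0.69315 per h
Dose 1 (80 mg at t=0 h): 80·exp(−0.69315·38) = 0.000 mg/L
Dose 2 (420 mg at t=7 h): 420·exp(−0.69315·31) = 0.000 mg/L
Dose 3 (275 mg at t=14 h): 275·exp(−0.69315·24) = 0.000 mg/L
Dose 4 (480 mg at t=21 h): 480·exp(−0.69315·17) = 0.004 mg/L
Dose 5 (135 mg at t=28 h): 135·exp(−0.69315·10) = 0.132 mg/L
Dose 6 (460 mg at t=35 h): 460·exp(−0.69315·3) = 57.500 mg/L
C(38) = 0.000 + 0.000 + 0.000 + 0.004 + 0.132 + 57.500 = 57.636 mg/L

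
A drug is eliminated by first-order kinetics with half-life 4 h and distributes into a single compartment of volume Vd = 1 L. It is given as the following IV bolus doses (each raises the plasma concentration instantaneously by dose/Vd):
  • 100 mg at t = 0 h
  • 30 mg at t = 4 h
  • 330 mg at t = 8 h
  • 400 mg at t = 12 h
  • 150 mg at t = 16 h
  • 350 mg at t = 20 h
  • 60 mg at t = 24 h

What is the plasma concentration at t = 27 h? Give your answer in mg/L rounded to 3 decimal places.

205.510 mg/L

k = ln 2 / 4 = 0.17329 per h
Dose 1 (100 mg at t=0 h): 100·exp(−0.17329·27) = 0.929 mg/L
Dose 2 (30 mg at t=4 h): 30·exp(−0.17329·23) = 0.557 mg/L
Dose 3 (330 mg at t=8 h): 330·exp(−0.17329·19) = 12.264 mg/L
Dose 4 (400 mg at t=12 h): 400·exp(−0.17329·15) = 29.730 mg/L
Dose 5 (150 mg at t=16 h): 150·exp(−0.17329·11) = 22.298 mg/L
Dose 6 (350 mg at t=20 h): 350·exp(−0.17329·7) = 104.056 mg/L
Dose 7 (60 mg at t=24 h): 60·exp(−0.17329·3) = 35.676 mg/L
C(27) = 0.929 + 0.557 + 12.264 + 29.730 + 22.298 + 104.056 + 35.676 = 205.510 mg/L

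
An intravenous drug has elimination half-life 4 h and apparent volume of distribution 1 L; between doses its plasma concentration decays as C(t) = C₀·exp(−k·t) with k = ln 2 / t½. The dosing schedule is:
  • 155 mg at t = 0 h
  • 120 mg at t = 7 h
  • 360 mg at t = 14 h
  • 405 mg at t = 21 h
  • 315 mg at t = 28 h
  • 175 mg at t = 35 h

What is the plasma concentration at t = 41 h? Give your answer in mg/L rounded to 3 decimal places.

111.442 mg/L

k = ln 2 / 4 = 0.17329 per h
Dose 1 (155 mg at t=0 h): 155·exp(−0.17329·41) = 0.127 mg/L
Dose 2 (120 mg at t=7 h): 120·exp(−0.17329·34) = 0.331 mg/L
Dose 3 (360 mg at t=14 h): 360·exp(−0.17329·27) = 3.345 mg/L
Dose 4 (405 mg at t=21 h): 405·exp(−0.17329·20) = 12.656 mg/L
Dose 5 (315 mg at t=28 h): 315·exp(−0.17329·13) = 33.110 mg/L
Dose 6 (175 mg at t=35 h): 175·exp(−0.17329·6) = 61.872 mg/L
C(41) = 0.127 + 0.331 + 3.345 + 12.656 + 33.110 + 61.872 = 111.442 mg/L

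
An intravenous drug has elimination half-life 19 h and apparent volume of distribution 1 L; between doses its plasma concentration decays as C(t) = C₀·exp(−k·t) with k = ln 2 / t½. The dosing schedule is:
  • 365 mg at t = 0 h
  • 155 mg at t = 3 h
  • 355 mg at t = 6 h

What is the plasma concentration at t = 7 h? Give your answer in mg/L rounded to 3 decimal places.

k = ln 2 / 19 = 0.03648 per h
Dose 1 (365 mg at t=0 h): 365·exp(−0.03648·7) = 282.740 mg/L
Dose 2 (155 mg at t=3 h): 155·exp(−0.03648·4) = 133.954 mg/L
Dose 3 (355 mg at t=6 h): 355·exp(−0.03648·1) = 342.282 mg/L
C(7) = 282.740 + 133.954 + 342.282 = 758.977 mg/L

758.977 mg/L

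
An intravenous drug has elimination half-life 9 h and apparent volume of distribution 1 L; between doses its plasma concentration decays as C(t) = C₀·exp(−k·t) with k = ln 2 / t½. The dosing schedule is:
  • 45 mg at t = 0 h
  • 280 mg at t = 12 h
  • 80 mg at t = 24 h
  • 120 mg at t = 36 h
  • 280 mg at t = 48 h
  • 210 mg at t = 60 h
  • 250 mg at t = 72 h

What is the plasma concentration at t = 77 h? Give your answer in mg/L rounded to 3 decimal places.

265.253 mg/L

k = ln 2 / 9 = 0.07702 per h
Dose 1 (45 mg at t=0 h): 45·exp(−0.07702·77) = 0.120 mg/L
Dose 2 (280 mg at t=12 h): 280·exp(−0.07702·65) = 1.875 mg/L
Dose 3 (80 mg at t=24 h): 80·exp(−0.07702·53) = 1.350 mg/L
Dose 4 (120 mg at t=36 h): 120·exp(−0.07702·41) = 5.103 mg/L
Dose 5 (280 mg at t=48 h): 280·exp(−0.07702·29) = 30.004 mg/L
Dose 6 (210 mg at t=60 h): 210·exp(−0.07702·17) = 56.703 mg/L
Dose 7 (250 mg at t=72 h): 250·exp(−0.07702·5) = 170.099 mg/L
C(77) = 0.120 + 1.875 + 1.350 + 5.103 + 30.004 + 56.703 + 170.099 = 265.253 mg/L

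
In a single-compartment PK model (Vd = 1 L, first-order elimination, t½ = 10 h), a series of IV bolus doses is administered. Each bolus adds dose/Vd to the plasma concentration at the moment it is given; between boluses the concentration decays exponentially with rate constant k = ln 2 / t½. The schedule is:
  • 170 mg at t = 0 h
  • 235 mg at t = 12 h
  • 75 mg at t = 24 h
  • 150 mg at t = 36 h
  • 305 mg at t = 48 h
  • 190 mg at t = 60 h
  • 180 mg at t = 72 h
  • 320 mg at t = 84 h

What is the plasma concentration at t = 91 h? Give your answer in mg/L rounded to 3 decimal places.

288.186 mg/L

k = ln 2 / 10 = 0.06931 per h
Dose 1 (170 mg at t=0 h): 170·exp(−0.06931·91) = 0.310 mg/L
Dose 2 (235 mg at t=12 h): 235·exp(−0.06931·79) = 0.984 mg/L
Dose 3 (75 mg at t=24 h): 75·exp(−0.06931·67) = 0.721 mg/L
Dose 4 (150 mg at t=36 h): 150·exp(−0.06931·55) = 3.315 mg/L
Dose 5 (305 mg at t=48 h): 305·exp(−0.06931·43) = 15.484 mg/L
Dose 6 (190 mg at t=60 h): 190·exp(−0.06931·31) = 22.160 mg/L
Dose 7 (180 mg at t=72 h): 180·exp(−0.06931·19) = 48.230 mg/L
Dose 8 (320 mg at t=84 h): 320·exp(−0.06931·7) = 196.983 mg/L
C(91) = 0.310 + 0.984 + 0.721 + 3.315 + 15.484 + 22.160 + 48.230 + 196.983 = 288.186 mg/L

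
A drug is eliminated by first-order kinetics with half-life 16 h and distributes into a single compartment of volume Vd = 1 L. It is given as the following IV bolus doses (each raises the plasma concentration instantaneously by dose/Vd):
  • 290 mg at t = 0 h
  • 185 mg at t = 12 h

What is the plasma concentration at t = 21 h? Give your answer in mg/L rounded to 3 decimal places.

242.029 mg/L

k = ln 2 / 16 = 0.04332 per h
Dose 1 (290 mg at t=0 h): 290·exp(−0.04332·21) = 116.761 mg/L
Dose 2 (185 mg at t=12 h): 185·exp(−0.04332·9) = 125.269 mg/L
C(21) = 116.761 + 125.269 = 242.029 mg/L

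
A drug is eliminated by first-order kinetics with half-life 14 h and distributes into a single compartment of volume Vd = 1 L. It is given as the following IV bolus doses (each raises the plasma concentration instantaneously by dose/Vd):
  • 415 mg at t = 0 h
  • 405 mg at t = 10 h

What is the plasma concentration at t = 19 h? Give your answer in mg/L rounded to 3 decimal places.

k = ln 2 / 14 = 0.04951 per h
Dose 1 (415 mg at t=0 h): 415·exp(−0.04951·19) = 161.997 mg/L
Dose 2 (405 mg at t=10 h): 405·exp(−0.04951·9) = 259.380 mg/L
C(19) = 161.997 + 259.380 = 421.377 mg/L

421.377 mg/L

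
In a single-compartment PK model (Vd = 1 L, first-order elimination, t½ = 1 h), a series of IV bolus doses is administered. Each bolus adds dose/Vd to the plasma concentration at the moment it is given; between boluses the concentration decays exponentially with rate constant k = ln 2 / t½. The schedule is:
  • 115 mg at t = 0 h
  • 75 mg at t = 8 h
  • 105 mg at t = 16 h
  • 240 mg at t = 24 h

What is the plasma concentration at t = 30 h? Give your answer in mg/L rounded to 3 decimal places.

k = ln 2 / 1 = 0.69315 per h
Dose 1 (115 mg at t=0 h): 115·exp(−0.69315·30) = 0.000 mg/L
Dose 2 (75 mg at t=8 h): 75·exp(−0.69315·22) = 0.000 mg/L
Dose 3 (105 mg at t=16 h): 105·exp(−0.69315·14) = 0.006 mg/L
Dose 4 (240 mg at t=24 h): 240·exp(−0.69315·6) = 3.750 mg/L
C(30) = 0.000 + 0.000 + 0.006 + 3.750 = 3.756 mg/L

3.756 mg/L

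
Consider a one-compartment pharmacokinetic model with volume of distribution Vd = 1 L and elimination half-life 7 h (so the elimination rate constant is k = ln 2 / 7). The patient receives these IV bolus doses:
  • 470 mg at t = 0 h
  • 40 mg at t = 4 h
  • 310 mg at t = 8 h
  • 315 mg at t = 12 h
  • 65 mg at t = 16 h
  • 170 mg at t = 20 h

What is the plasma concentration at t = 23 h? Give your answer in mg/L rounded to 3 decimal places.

k = ln 2 / 7 = 0.09902 per h
Dose 1 (470 mg at t=0 h): 470·exp(−0.09902·23) = 48.195 mg/L
Dose 2 (40 mg at t=4 h): 40·exp(−0.09902·19) = 6.095 mg/L
Dose 3 (310 mg at t=8 h): 310·exp(−0.09902·15) = 70.194 mg/L
Dose 4 (315 mg at t=12 h): 315·exp(−0.09902·11) = 105.990 mg/L
Dose 5 (65 mg at t=16 h): 65·exp(−0.09902·7) = 32.500 mg/L
Dose 6 (170 mg at t=20 h): 170·exp(−0.09902·3) = 126.310 mg/L
C(23) = 48.195 + 6.095 + 70.194 + 105.990 + 32.500 + 126.310 = 389.283 mg/L

389.283 mg/L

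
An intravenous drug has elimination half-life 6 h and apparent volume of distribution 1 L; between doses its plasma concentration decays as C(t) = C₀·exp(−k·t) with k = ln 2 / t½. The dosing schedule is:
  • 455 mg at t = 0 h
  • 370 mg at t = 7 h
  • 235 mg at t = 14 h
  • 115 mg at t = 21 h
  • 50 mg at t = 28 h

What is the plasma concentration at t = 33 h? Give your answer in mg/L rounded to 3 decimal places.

k = ln 2 / 6 = 0.11552 per h
Dose 1 (455 mg at t=0 h): 455·exp(−0.11552·33) = 10.054 mg/L
Dose 2 (370 mg at t=7 h): 370·exp(−0.11552·26) = 18.354 mg/L
Dose 3 (235 mg at t=14 h): 235·exp(−0.11552·19) = 26.170 mg/L
Dose 4 (115 mg at t=21 h): 115·exp(−0.11552·12) = 28.750 mg/L
Dose 5 (50 mg at t=28 h): 50·exp(−0.11552·5) = 28.062 mg/L
C(33) = 10.054 + 18.354 + 26.170 + 28.750 + 28.062 = 111.390 mg/L

111.390 mg/L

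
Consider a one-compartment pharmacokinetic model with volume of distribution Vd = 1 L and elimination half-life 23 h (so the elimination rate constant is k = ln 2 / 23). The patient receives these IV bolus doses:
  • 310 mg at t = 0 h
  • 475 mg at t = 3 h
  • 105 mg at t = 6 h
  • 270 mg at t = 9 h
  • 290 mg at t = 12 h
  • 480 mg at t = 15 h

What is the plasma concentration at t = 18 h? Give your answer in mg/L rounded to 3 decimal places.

k = ln 2 / 23 = 0.03014 per h
Dose 1 (310 mg at t=0 h): 310·exp(−0.03014·18) = 180.208 mg/L
Dose 2 (475 mg at t=3 h): 475·exp(−0.03014·15) = 302.252 mg/L
Dose 3 (105 mg at t=6 h): 105·exp(−0.03014·12) = 73.136 mg/L
Dose 4 (270 mg at t=9 h): 270·exp(−0.03014·9) = 205.859 mg/L
Dose 5 (290 mg at t=12 h): 290·exp(−0.03014·6) = 242.030 mg/L
Dose 6 (480 mg at t=15 h): 480·exp(−0.03014·3) = 438.507 mg/L
C(18) = 180.208 + 302.252 + 73.136 + 205.859 + 242.030 + 438.507 = 1441.991 mg/L

1441.991 mg/L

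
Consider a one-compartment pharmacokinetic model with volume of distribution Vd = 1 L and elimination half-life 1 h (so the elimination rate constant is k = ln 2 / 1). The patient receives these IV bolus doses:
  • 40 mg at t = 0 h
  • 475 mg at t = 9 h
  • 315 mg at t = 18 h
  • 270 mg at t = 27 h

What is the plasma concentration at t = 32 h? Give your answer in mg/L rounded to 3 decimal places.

k = ln 2 / 1 = 0.69315 per h
Dose 1 (40 mg at t=0 h): 40·exp(−0.69315·32) = 0.000 mg/L
Dose 2 (475 mg at t=9 h): 475·exp(−0.69315·23) = 0.000 mg/L
Dose 3 (315 mg at t=18 h): 315·exp(−0.69315·14) = 0.019 mg/L
Dose 4 (270 mg at t=27 h): 270·exp(−0.69315·5) = 8.438 mg/L
C(32) = 0.000 + 0.000 + 0.019 + 8.438 = 8.457 mg/L

8.457 mg/L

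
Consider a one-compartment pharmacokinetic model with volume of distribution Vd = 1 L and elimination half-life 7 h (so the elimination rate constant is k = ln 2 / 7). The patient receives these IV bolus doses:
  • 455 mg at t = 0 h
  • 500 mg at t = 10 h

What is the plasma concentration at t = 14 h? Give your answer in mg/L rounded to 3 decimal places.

450.225 mg/L

k = ln 2 / 7 = 0.09902 per h
Dose 1 (455 mg at t=0 h): 455·exp(−0.09902·14) = 113.750 mg/L
Dose 2 (500 mg at t=10 h): 500·exp(−0.09902·4) = 336.475 mg/L
C(14) = 113.750 + 336.475 = 450.225 mg/L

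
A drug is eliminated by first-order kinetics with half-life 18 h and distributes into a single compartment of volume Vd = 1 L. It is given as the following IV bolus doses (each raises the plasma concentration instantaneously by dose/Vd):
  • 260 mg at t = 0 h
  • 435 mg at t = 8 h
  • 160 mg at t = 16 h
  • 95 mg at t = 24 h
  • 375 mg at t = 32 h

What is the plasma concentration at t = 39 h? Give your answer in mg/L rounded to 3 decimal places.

k = ln 2 / 18 = 0.03851 per h
Dose 1 (260 mg at t=0 h): 260·exp(−0.03851·39) = 57.908 mg/L
Dose 2 (435 mg at t=8 h): 435·exp(−0.03851·31) = 131.840 mg/L
Dose 3 (160 mg at t=16 h): 160·exp(−0.03851·23) = 65.989 mg/L
Dose 4 (95 mg at t=24 h): 95·exp(−0.03851·15) = 53.317 mg/L
Dose 5 (375 mg at t=32 h): 375·exp(−0.03851·7) = 286.394 mg/L
C(39) = 57.908 + 131.840 + 65.989 + 53.317 + 286.394 = 595.449 mg/L

595.449 mg/L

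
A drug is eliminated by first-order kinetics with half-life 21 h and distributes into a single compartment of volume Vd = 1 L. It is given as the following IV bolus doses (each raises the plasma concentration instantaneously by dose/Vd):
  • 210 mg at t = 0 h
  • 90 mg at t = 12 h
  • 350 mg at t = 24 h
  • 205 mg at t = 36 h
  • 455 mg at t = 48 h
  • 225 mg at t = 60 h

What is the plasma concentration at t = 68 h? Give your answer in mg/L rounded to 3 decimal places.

597.552 mg/L

k = ln 2 / 21 = 0.03301 per h
Dose 1 (210 mg at t=0 h): 210·exp(−0.03301·68) = 22.256 mg/L
Dose 2 (90 mg at t=12 h): 90·exp(−0.03301·56) = 14.174 mg/L
Dose 3 (350 mg at t=24 h): 350·exp(−0.03301·44) = 81.910 mg/L
Dose 4 (205 mg at t=36 h): 205·exp(−0.03301·32) = 71.292 mg/L
Dose 5 (455 mg at t=48 h): 455·exp(−0.03301·20) = 235.134 mg/L
Dose 6 (225 mg at t=60 h): 225·exp(−0.03301·8) = 172.784 mg/L
C(68) = 22.256 + 14.174 + 81.910 + 71.292 + 235.134 + 172.784 = 597.552 mg/L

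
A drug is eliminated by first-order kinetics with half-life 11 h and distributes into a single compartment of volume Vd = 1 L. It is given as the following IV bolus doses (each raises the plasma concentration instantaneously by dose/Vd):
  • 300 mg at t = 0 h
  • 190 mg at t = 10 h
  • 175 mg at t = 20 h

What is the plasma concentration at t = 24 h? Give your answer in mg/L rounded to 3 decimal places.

k = ln 2 / 11 = 0.06301 per h
Dose 1 (300 mg at t=0 h): 300·exp(−0.06301·24) = 66.119 mg/L
Dose 2 (190 mg at t=10 h): 190·exp(−0.06301·14) = 78.637 mg/L
Dose 3 (175 mg at t=20 h): 175·exp(−0.06301·4) = 136.011 mg/L
C(24) = 66.119 + 78.637 + 136.011 = 280.766 mg/L

280.766 mg/L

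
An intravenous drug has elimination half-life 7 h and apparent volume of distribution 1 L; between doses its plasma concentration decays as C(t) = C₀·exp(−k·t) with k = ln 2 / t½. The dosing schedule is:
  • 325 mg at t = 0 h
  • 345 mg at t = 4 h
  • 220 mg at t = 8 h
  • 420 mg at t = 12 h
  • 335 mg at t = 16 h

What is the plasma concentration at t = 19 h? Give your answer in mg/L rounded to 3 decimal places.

k = ln 2 / 7 = 0.09902 per h
Dose 1 (325 mg at t=0 h): 325·exp(−0.09902·19) = 49.522 mg/L
Dose 2 (345 mg at t=4 h): 345·exp(−0.09902·15) = 78.119 mg/L
Dose 3 (220 mg at t=8 h): 220·exp(−0.09902·11) = 74.025 mg/L
Dose 4 (420 mg at t=12 h): 420·exp(−0.09902·7) = 210.000 mg/L
Dose 5 (335 mg at t=16 h): 335·exp(−0.09902·3) = 248.904 mg/L
C(19) = 49.522 + 78.119 + 74.025 + 210.000 + 248.904 = 660.570 mg/L

660.570 mg/L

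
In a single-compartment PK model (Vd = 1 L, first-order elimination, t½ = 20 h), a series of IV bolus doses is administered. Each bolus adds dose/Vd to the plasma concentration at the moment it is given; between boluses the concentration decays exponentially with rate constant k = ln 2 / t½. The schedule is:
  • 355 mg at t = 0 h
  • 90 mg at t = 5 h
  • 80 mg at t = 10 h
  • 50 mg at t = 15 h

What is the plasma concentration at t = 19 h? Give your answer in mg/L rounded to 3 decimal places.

341.252 mg/L

k = ln 2 / 20 = 0.03466 per h
Dose 1 (355 mg at t=0 h): 355·exp(−0.03466·19) = 183.760 mg/L
Dose 2 (90 mg at t=5 h): 90·exp(−0.03466·14) = 55.401 mg/L
Dose 3 (80 mg at t=10 h): 80·exp(−0.03466·9) = 58.563 mg/L
Dose 4 (50 mg at t=15 h): 50·exp(−0.03466·4) = 43.528 mg/L
C(19) = 183.760 + 55.401 + 58.563 + 43.528 = 341.252 mg/L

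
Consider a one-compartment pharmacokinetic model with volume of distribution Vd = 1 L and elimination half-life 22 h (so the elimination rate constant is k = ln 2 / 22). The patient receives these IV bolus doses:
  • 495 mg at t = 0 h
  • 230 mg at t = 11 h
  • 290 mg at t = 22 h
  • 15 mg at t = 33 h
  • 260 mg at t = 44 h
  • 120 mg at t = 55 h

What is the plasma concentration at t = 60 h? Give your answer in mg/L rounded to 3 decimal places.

k = ln 2 / 22 = 0.03151 per h
Dose 1 (495 mg at t=0 h): 495·exp(−0.03151·60) = 74.751 mg/L
Dose 2 (230 mg at t=11 h): 230·exp(−0.03151·49) = 49.119 mg/L
Dose 3 (290 mg at t=22 h): 290·exp(−0.03151·38) = 87.586 mg/L
Dose 4 (15 mg at t=33 h): 15·exp(−0.03151·27) = 6.407 mg/L
Dose 5 (260 mg at t=44 h): 260·exp(−0.03151·16) = 157.052 mg/L
Dose 6 (120 mg at t=55 h): 120·exp(−0.03151·5) = 102.510 mg/L
C(60) = 74.751 + 49.119 + 87.586 + 6.407 + 157.052 + 102.510 = 477.425 mg/L

477.425 mg/L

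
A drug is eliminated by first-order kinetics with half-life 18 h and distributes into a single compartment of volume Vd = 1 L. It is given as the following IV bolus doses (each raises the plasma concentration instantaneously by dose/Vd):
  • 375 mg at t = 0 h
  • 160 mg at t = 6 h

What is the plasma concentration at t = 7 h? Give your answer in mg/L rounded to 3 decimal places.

440.350 mg/L

k = ln 2 / 18 = 0.03851 per h
Dose 1 (375 mg at t=0 h): 375·exp(−0.03851·7) = 286.394 mg/L
Dose 2 (160 mg at t=6 h): 160·exp(−0.03851·1) = 153.956 mg/L
C(7) = 286.394 + 153.956 = 440.350 mg/L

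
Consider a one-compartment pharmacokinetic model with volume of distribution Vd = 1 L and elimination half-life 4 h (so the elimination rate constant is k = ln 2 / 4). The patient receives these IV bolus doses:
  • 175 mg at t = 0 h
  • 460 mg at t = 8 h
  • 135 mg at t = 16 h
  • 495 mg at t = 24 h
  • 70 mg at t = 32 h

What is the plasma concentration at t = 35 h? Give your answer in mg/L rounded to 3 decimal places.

k = ln 2 / 4 = 0.17329 per h
Dose 1 (175 mg at t=0 h): 175·exp(−0.17329·35) = 0.406 mg/L
Dose 2 (460 mg at t=8 h): 460·exp(−0.17329·27) = 4.274 mg/L
Dose 3 (135 mg at t=16 h): 135·exp(−0.17329·19) = 5.017 mg/L
Dose 4 (495 mg at t=24 h): 495·exp(−0.17329·11) = 73.582 mg/L
Dose 5 (70 mg at t=32 h): 70·exp(−0.17329·3) = 41.622 mg/L
C(35) = 0.406 + 4.274 + 5.017 + 73.582 + 41.622 = 124.902 mg/L

124.902 mg/L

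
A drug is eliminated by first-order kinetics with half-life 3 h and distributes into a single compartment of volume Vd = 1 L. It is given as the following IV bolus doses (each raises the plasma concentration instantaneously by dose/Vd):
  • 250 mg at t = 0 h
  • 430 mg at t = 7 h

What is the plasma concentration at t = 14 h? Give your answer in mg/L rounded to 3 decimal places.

95.166 mg/L

k = ln 2 / 3 = 0.23105 per h
Dose 1 (250 mg at t=0 h): 250·exp(−0.23105·14) = 9.843 mg/L
Dose 2 (430 mg at t=7 h): 430·exp(−0.23105·7) = 85.323 mg/L
C(14) = 9.843 + 85.323 = 95.166 mg/L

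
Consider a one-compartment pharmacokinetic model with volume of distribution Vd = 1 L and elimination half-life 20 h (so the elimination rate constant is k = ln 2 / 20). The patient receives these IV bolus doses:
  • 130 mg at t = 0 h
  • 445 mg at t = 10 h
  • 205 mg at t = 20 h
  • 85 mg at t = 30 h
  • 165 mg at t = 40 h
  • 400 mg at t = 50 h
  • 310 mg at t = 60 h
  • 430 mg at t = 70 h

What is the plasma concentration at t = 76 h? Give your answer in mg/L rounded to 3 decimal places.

k = ln 2 / 20 = 0.03466 per h
Dose 1 (130 mg at t=0 h): 130·exp(−0.03466·76) = 9.333 mg/L
Dose 2 (445 mg at t=10 h): 445·exp(−0.03466·66) = 45.182 mg/L
Dose 3 (205 mg at t=20 h): 205·exp(−0.03466·56) = 29.435 mg/L
Dose 4 (85 mg at t=30 h): 85·exp(−0.03466·46) = 17.260 mg/L
Dose 5 (165 mg at t=40 h): 165·exp(−0.03466·36) = 47.384 mg/L
Dose 6 (400 mg at t=50 h): 400·exp(−0.03466·26) = 162.450 mg/L
Dose 7 (310 mg at t=60 h): 310·exp(−0.03466·16) = 178.048 mg/L
Dose 8 (430 mg at t=70 h): 430·exp(−0.03466·6) = 349.269 mg/L
C(76) = 9.333 + 45.182 + 29.435 + 17.260 + 47.384 + 162.450 + 178.048 + 349.269 = 838.362 mg/L

838.362 mg/L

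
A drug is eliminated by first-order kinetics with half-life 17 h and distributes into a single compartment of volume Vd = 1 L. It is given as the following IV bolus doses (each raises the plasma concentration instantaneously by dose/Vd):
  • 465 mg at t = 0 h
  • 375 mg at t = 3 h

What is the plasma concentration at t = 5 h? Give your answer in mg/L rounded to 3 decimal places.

k = ln 2 / 17 = 0.04077 per h
Dose 1 (465 mg at t=0 h): 465·exp(−0.04077·5) = 379.241 mg/L
Dose 2 (375 mg at t=3 h): 375·exp(−0.04077·2) = 345.634 mg/L
C(5) = 379.241 + 345.634 = 724.874 mg/L

724.874 mg/L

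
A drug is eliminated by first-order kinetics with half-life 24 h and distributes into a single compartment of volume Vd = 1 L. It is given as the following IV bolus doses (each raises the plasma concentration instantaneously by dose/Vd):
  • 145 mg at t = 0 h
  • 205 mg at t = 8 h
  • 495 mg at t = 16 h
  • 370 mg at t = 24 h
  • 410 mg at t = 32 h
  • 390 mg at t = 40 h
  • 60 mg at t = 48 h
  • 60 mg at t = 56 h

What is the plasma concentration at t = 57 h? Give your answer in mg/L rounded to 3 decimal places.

914.287 mg/L

k = ln 2 / 24 = 0.02888 per h
Dose 1 (145 mg at t=0 h): 145·exp(−0.02888·57) = 27.953 mg/L
Dose 2 (205 mg at t=8 h): 205·exp(−0.02888·49) = 49.791 mg/L
Dose 3 (495 mg at t=16 h): 495·exp(−0.02888·41) = 151.477 mg/L
Dose 4 (370 mg at t=24 h): 370·exp(−0.02888·33) = 142.655 mg/L
Dose 5 (410 mg at t=32 h): 410·exp(−0.02888·25) = 199.164 mg/L
Dose 6 (390 mg at t=40 h): 390·exp(−0.02888·17) = 238.690 mg/L
Dose 7 (60 mg at t=48 h): 60·exp(−0.02888·9) = 46.266 mg/L
Dose 8 (60 mg at t=56 h): 60·exp(−0.02888·1) = 58.292 mg/L
C(57) = 27.953 + 49.791 + 151.477 + 142.655 + 199.164 + 238.690 + 46.266 + 58.292 = 914.287 mg/L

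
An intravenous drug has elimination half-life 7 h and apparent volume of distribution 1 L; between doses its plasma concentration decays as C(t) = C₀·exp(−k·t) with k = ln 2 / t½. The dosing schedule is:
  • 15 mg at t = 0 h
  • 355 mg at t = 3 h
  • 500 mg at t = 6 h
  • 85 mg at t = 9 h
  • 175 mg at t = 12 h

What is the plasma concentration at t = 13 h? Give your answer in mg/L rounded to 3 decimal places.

601.725 mg/L

k = ln 2 / 7 = 0.09902 per h
Dose 1 (15 mg at t=0 h): 15·exp(−0.09902·13) = 4.140 mg/L
Dose 2 (355 mg at t=3 h): 355·exp(−0.09902·10) = 131.882 mg/L
Dose 3 (500 mg at t=6 h): 500·exp(−0.09902·7) = 250.000 mg/L
Dose 4 (85 mg at t=9 h): 85·exp(−0.09902·4) = 57.201 mg/L
Dose 5 (175 mg at t=12 h): 175·exp(−0.09902·1) = 158.502 mg/L
C(13) = 4.140 + 131.882 + 250.000 + 57.201 + 158.502 = 601.725 mg/L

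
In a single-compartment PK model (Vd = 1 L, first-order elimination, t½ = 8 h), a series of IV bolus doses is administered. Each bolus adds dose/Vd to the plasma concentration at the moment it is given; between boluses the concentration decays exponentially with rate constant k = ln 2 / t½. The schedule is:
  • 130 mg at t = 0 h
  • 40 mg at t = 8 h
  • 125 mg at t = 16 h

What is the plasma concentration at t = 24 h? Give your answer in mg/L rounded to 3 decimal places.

k = ln 2 / 8 = 0.08664 per h
Dose 1 (130 mg at t=0 h): 130·exp(−0.08664·24) = 16.250 mg/L
Dose 2 (40 mg at t=8 h): 40·exp(−0.08664·16) = 10.000 mg/L
Dose 3 (125 mg at t=16 h): 125·exp(−0.08664·8) = 62.500 mg/L
C(24) = 16.250 + 10.000 + 62.500 = 88.750 mg/L

88.750 mg/L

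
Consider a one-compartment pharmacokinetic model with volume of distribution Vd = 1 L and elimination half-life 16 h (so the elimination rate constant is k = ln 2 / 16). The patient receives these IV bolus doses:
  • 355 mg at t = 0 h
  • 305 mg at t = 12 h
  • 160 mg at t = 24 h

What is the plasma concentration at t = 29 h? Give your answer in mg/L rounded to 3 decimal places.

375.941 mg/L

k = ln 2 / 16 = 0.04332 per h
Dose 1 (355 mg at t=0 h): 355·exp(−0.04332·29) = 101.067 mg/L
Dose 2 (305 mg at t=12 h): 305·exp(−0.04332·17) = 146.035 mg/L
Dose 3 (160 mg at t=24 h): 160·exp(−0.04332·5) = 128.839 mg/L
C(29) = 101.067 + 146.035 + 128.839 = 375.941 mg/L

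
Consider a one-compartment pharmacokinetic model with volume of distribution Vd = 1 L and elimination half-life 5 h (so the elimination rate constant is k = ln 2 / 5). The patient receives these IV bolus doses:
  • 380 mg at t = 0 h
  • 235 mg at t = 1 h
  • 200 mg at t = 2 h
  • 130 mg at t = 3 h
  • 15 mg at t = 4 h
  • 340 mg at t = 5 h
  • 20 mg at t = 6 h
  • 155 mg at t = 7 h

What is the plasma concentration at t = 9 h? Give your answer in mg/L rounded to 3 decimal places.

652.461 mg/L

k = ln 2 / 5 = 0.13863 per h
Dose 1 (380 mg at t=0 h): 380·exp(−0.13863·9) = 109.126 mg/L
Dose 2 (235 mg at t=1 h): 235·exp(−0.13863·8) = 77.521 mg/L
Dose 3 (200 mg at t=2 h): 200·exp(−0.13863·7) = 75.786 mg/L
Dose 4 (130 mg at t=3 h): 130·exp(−0.13863·6) = 56.586 mg/L
Dose 5 (15 mg at t=4 h): 15·exp(−0.13863·5) = 7.500 mg/L
Dose 6 (340 mg at t=5 h): 340·exp(−0.13863·4) = 195.279 mg/L
Dose 7 (20 mg at t=6 h): 20·exp(−0.13863·3) = 13.195 mg/L
Dose 8 (155 mg at t=7 h): 155·exp(−0.13863·2) = 117.468 mg/L
C(9) = 109.126 + 77.521 + 75.786 + 56.586 + 7.500 + 195.279 + 13.195 + 117.468 = 652.461 mg/L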